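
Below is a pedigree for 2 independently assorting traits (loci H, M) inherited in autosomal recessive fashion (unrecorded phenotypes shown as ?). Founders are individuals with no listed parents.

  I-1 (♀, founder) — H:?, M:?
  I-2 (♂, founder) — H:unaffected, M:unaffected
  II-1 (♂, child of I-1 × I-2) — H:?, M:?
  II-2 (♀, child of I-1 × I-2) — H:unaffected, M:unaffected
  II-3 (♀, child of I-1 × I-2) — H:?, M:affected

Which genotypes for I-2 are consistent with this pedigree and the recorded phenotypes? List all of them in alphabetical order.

I-2 ∈ {HH Mm, Hh Mm}

H/I-1 ? ·: HH|Hh|hh
H/I-2 un ·: HH|Hh
H/II-1 ? I-1×I-2: HH|Hh|hh
H/II-2 un I-1×I-2: HH|Hh
H/II-3 ? I-1×I-2: HH|Hh|hh
⇒ H over [I-1,I-2,II-1,II-2,II-3]: 40 consistent
M/I-1 ? ·: Mm|mm
M/I-2 un ·: Mm
M/II-1 ? I-1×I-2: MM|Mm|mm
M/II-2 un I-1×I-2: MM|Mm
M/II-3 aff I-1×I-2: mm
⇒ M over [I-1,I-2,II-1,II-2,II-3]: 8 consistent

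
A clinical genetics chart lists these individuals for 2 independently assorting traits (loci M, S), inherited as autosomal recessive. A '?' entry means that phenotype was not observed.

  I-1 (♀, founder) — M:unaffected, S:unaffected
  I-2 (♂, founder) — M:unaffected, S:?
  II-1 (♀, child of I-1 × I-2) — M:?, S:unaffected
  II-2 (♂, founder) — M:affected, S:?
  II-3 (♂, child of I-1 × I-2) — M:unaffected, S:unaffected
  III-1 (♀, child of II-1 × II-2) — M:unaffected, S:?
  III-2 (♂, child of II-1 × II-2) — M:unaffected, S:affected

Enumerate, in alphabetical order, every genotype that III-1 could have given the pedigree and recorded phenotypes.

III-1 ∈ {Mm SS, Mm Ss, Mm ss}

M/I-1 un ·: MM|Mm
M/I-2 un ·: MM|Mm
M/II-1 ? I-1×I-2: MM|Mm
M/II-2 aff ·: mm
M/II-3 un I-1×I-2: MM|Mm
M/III-1 un II-1×II-2: Mm
M/III-2 un II-1×II-2: Mm
⇒ M over [I-1,I-2,II-1,II-2,II-3,III-1,III-2]: 13 consistent
S/I-1 un ·: SS|Ss
S/I-2 ? ·: SS|Ss|ss
S/II-1 un I-1×I-2: Ss
S/II-2 ? ·: Ss|ss
S/II-3 un I-1×I-2: SS|Ss
S/III-1 ? II-1×II-2: SS|Ss|ss
S/III-2 aff II-1×II-2: ss
⇒ S over [I-1,I-2,II-1,II-2,II-3,III-1,III-2]: 40 consistent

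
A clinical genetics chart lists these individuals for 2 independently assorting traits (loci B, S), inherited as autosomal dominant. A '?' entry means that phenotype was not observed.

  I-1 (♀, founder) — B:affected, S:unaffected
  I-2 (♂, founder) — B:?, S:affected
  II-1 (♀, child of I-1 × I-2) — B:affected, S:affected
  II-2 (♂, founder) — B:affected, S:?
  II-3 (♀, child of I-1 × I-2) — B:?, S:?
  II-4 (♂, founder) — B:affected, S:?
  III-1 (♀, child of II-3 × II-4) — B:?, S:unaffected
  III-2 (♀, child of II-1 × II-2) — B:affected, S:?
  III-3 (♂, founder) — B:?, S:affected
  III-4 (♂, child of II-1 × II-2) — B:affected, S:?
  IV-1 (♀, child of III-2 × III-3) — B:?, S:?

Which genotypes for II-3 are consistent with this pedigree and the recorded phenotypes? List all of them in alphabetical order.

II-3 ∈ {BB Ss, BB ss, Bb Ss, Bb ss, bb Ss, bb ss}

B/I-1 aff ·: Bb|BB
B/I-2 ? ·: bb|Bb|BB
B/II-1 aff I-1×I-2: Bb|BB
B/II-2 aff ·: Bb|BB
B/II-3 ? I-1×I-2: bb|Bb|BB
B/II-4 aff ·: Bb|BB
B/III-1 ? II-3×II-4: bb|Bb|BB
B/III-2 aff II-1×II-2: Bb|BB
B/III-3 ? ·: bb|Bb|BB
B/III-4 aff II-1×II-2: Bb|BB
B/IV-1 ? III-2×III-3: bb|Bb|BB
⇒ B over [I-1,I-2,II-1,II-2,II-3,II-4,III-1,III-2,III-3,III-4,IV-1]: 2540 consistent
S/I-1 un ·: ss
S/I-2 aff ·: Ss|SS
S/II-1 aff I-1×I-2: Ss
S/II-2 ? ·: ss|Ss|SS
S/II-3 ? I-1×I-2: ss|Ss
S/II-4 ? ·: ss|Ss
S/III-1 un II-3×II-4: ss
S/III-2 ? II-1×II-2: ss|Ss|SS
S/III-3 aff ·: Ss|SS
S/III-4 ? II-1×II-2: ss|Ss|SS
S/IV-1 ? III-2×III-3: ss|Ss|SS
⇒ S over [I-1,I-2,II-1,II-2,II-3,II-4,III-1,III-2,III-3,III-4,IV-1]: 390 consistent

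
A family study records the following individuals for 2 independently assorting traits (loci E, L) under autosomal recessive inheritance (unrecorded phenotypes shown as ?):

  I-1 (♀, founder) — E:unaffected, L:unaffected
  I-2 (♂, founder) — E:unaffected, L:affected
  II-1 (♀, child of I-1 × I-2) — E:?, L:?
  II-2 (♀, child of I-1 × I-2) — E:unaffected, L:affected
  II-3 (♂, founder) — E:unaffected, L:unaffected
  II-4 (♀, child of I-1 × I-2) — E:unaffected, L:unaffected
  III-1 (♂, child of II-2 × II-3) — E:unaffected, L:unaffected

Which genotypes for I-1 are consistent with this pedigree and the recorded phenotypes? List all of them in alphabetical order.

I-1 ∈ {EE Ll, Ee Ll}

E/I-1 un ·: EE|Ee
E/I-2 un ·: EE|Ee
E/II-1 ? I-1×I-2: EE|Ee|ee
E/II-2 un I-1×I-2: EE|Ee
E/II-3 un ·: EE|Ee
E/II-4 un I-1×I-2: EE|Ee
E/III-1 un II-2×II-3: EE|Ee
⇒ E over [I-1,I-2,II-1,II-2,II-3,II-4,III-1]: 101 consistent
L/I-1 un ·: Ll
L/I-2 aff ·: ll
L/II-1 ? I-1×I-2: Ll|ll
L/II-2 aff I-1×I-2: ll
L/II-3 un ·: LL|Ll
L/II-4 un I-1×I-2: Ll
L/III-1 un II-2×II-3: Ll
⇒ L over [I-1,I-2,II-1,II-2,II-3,II-4,III-1]: 4 consistent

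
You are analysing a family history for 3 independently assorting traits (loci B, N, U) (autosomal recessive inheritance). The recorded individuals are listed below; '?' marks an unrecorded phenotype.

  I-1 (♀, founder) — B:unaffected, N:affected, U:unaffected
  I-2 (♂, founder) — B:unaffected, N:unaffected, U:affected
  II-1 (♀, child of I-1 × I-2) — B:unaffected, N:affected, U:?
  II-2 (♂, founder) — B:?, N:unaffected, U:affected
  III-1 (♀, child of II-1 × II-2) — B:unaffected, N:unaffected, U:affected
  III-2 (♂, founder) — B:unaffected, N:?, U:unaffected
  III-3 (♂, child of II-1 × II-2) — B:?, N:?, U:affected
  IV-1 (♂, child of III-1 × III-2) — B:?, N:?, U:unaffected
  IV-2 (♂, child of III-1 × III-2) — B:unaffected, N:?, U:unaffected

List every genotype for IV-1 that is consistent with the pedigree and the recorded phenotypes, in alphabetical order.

B/I-1 un ·: BB|Bb
B/I-2 un ·: BB|Bb
B/II-1 un I-1×I-2: BB|Bb
B/II-2 ? ·: BB|Bb|bb
B/III-1 un II-1×II-2: BB|Bb
B/III-2 un ·: BB|Bb
B/III-3 ? II-1×II-2: BB|Bb|bb
B/IV-1 ? III-1×III-2: BB|Bb|bb
B/IV-2 un III-1×III-2: BB|Bb
⇒ B over [I-1,I-2,II-1,II-2,III-1,III-2,III-3,IV-1,IV-2]: 465 consistent
N/I-1 aff ·: nn
N/I-2 un ·: Nn
N/II-1 aff I-1×I-2: nn
N/II-2 un ·: NN|Nn
N/III-1 un II-1×II-2: Nn
N/III-2 ? ·: NN|Nn|nn
N/III-3 ? II-1×II-2: Nn|nn
N/IV-1 ? III-1×III-2: NN|Nn|nn
N/IV-2 ? III-1×III-2: NN|Nn|nn
⇒ N over [I-1,I-2,II-1,II-2,III-1,III-2,III-3,IV-1,IV-2]: 51 consistent
U/I-1 un ·: UU|Uu
U/I-2 aff ·: uu
U/II-1 ? I-1×I-2: Uu|uu
U/II-2 aff ·: uu
U/III-1 aff II-1×II-2: uu
U/III-2 un ·: UU|Uu
U/III-3 aff II-1×II-2: uu
U/IV-1 un III-1×III-2: Uu
U/IV-2 un III-1×III-2: Uu
⇒ U over [I-1,I-2,II-1,II-2,III-1,III-2,III-3,IV-1,IV-2]: 6 consistent

IV-1 ∈ {BB NN Uu, BB Nn Uu, BB nn Uu, Bb NN Uu, Bb Nn Uu, Bb nn Uu, bb NN Uu, bb Nn Uu, bb nn Uu}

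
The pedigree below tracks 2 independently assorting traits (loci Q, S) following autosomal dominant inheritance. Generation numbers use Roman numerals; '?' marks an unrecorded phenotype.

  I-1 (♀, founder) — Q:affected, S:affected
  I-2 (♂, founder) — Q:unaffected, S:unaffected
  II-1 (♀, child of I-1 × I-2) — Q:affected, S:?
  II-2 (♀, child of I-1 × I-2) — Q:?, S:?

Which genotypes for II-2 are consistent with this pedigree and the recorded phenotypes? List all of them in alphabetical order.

Q/I-1 aff ·: Qq|QQ
Q/I-2 un ·: qq
Q/II-1 aff I-1×I-2: Qq
Q/II-2 ? I-1×I-2: qq|Qq
⇒ Q over [I-1,I-2,II-1,II-2]: 3 consistent
S/I-1 aff ·: Ss|SS
S/I-2 un ·: ss
S/II-1 ? I-1×I-2: ss|Ss
S/II-2 ? I-1×I-2: ss|Ss
⇒ S over [I-1,I-2,II-1,II-2]: 5 consistent

II-2 ∈ {Qq Ss, Qq ss, qq Ss, qq ss}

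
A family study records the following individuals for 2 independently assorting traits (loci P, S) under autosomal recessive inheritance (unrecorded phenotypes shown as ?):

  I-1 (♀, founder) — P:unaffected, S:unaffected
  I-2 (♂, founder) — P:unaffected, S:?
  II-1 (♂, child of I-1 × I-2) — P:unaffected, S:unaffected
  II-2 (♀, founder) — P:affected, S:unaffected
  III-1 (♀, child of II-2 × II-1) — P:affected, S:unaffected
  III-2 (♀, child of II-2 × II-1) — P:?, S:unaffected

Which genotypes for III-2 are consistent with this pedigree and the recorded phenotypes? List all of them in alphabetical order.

III-2 ∈ {Pp SS, Pp Ss, pp SS, pp Ss}

P/I-1 un ·: PP|Pp
P/I-2 un ·: PP|Pp
P/II-1 un I-1×I-2: Pp
P/II-2 aff ·: pp
P/III-1 aff II-2×II-1: pp
P/III-2 ? II-2×II-1: Pp|pp
⇒ P over [I-1,I-2,II-1,II-2,III-1,III-2]: 6 consistent
S/I-1 un ·: SS|Ss
S/I-2 ? ·: SS|Ss|ss
S/II-1 un I-1×I-2: SS|Ss
S/II-2 un ·: SS|Ss
S/III-1 un II-2×II-1: SS|Ss
S/III-2 un II-2×II-1: SS|Ss
⇒ S over [I-1,I-2,II-1,II-2,III-1,III-2]: 60 consistent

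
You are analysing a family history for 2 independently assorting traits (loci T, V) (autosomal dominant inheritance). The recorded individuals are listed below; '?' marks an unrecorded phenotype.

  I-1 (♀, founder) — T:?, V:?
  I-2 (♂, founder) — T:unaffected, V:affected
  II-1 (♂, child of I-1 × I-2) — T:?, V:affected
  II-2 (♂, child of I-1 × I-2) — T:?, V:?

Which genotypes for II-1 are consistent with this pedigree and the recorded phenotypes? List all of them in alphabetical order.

T/I-1 ? ·: tt|Tt|TT
T/I-2 un ·: tt
T/II-1 ? I-1×I-2: tt|Tt
T/II-2 ? I-1×I-2: tt|Tt
⇒ T over [I-1,I-2,II-1,II-2]: 6 consistent
V/I-1 ? ·: vv|Vv|VV
V/I-2 aff ·: Vv|VV
V/II-1 aff I-1×I-2: Vv|VV
V/II-2 ? I-1×I-2: vv|Vv|VV
⇒ V over [I-1,I-2,II-1,II-2]: 18 consistent

II-1 ∈ {Tt VV, Tt Vv, tt VV, tt Vv}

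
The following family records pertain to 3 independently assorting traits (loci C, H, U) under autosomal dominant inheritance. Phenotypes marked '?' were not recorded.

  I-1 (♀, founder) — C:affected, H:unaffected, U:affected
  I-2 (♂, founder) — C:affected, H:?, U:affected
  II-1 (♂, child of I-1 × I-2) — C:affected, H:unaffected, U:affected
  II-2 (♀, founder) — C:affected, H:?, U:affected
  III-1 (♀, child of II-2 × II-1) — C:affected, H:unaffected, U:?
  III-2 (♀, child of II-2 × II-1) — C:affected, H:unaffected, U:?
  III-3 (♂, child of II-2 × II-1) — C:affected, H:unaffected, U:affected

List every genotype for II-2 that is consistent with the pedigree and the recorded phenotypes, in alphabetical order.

C/I-1 aff ·: Cc|CC
C/I-2 aff ·: Cc|CC
C/II-1 aff I-1×I-2: Cc|CC
C/II-2 aff ·: Cc|CC
C/III-1 aff II-2×II-1: Cc|CC
C/III-2 aff II-2×II-1: Cc|CC
C/III-3 aff II-2×II-1: Cc|CC
⇒ C over [I-1,I-2,II-1,II-2,III-1,III-2,III-3]: 84 consistent
H/I-1 un ·: hh
H/I-2 ? ·: hh|Hh
H/II-1 un I-1×I-2: hh
H/II-2 ? ·: hh|Hh
H/III-1 un II-2×II-1: hh
H/III-2 un II-2×II-1: hh
H/III-3 un II-2×II-1: hh
⇒ H over [I-1,I-2,II-1,II-2,III-1,III-2,III-3]: 4 consistent
U/I-1 aff ·: Uu|UU
U/I-2 aff ·: Uu|UU
U/II-1 aff I-1×I-2: Uu|UU
U/II-2 aff ·: Uu|UU
U/III-1 ? II-2×II-1: uu|Uu|UU
U/III-2 ? II-2×II-1: uu|Uu|UU
U/III-3 aff II-2×II-1: Uu|UU
⇒ U over [I-1,I-2,II-1,II-2,III-1,III-2,III-3]: 114 consistent

II-2 ∈ {CC Hh UU, CC Hh Uu, CC hh UU, CC hh Uu, Cc Hh UU, Cc Hh Uu, Cc hh UU, Cc hh Uu}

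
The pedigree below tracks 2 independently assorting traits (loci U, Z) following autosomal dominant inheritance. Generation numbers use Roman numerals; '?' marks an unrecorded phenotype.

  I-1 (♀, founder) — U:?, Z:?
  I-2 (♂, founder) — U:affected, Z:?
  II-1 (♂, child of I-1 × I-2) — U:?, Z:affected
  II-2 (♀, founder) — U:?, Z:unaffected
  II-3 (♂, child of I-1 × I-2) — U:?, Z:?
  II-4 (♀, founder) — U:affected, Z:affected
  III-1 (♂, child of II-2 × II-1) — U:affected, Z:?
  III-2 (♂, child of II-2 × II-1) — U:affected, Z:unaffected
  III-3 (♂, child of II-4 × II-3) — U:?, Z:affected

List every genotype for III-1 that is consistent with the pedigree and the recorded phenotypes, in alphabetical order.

U/I-1 ? ·: uu|Uu|UU
U/I-2 aff ·: Uu|UU
U/II-1 ? I-1×I-2: uu|Uu|UU
U/II-2 ? ·: uu|Uu|UU
U/II-3 ? I-1×I-2: uu|Uu|UU
U/II-4 aff ·: Uu|UU
U/III-1 aff II-2×II-1: Uu|UU
U/III-2 aff II-2×II-1: Uu|UU
U/III-3 ? II-4×II-3: uu|Uu|UU
⇒ U over [I-1,I-2,II-1,II-2,II-3,II-4,III-1,III-2,III-3]: 578 consistent
Z/I-1 ? ·: zz|Zz|ZZ
Z/I-2 ? ·: zz|Zz|ZZ
Z/II-1 aff I-1×I-2: Zz
Z/II-2 un ·: zz
Z/II-3 ? I-1×I-2: zz|Zz|ZZ
Z/II-4 aff ·: Zz|ZZ
Z/III-1 ? II-2×II-1: zz|Zz
Z/III-2 un II-2×II-1: zz
Z/III-3 aff II-4×II-3: Zz|ZZ
⇒ Z over [I-1,I-2,II-1,II-2,II-3,II-4,III-1,III-2,III-3]: 86 consistent

III-1 ∈ {UU Zz, UU zz, Uu Zz, Uu zz}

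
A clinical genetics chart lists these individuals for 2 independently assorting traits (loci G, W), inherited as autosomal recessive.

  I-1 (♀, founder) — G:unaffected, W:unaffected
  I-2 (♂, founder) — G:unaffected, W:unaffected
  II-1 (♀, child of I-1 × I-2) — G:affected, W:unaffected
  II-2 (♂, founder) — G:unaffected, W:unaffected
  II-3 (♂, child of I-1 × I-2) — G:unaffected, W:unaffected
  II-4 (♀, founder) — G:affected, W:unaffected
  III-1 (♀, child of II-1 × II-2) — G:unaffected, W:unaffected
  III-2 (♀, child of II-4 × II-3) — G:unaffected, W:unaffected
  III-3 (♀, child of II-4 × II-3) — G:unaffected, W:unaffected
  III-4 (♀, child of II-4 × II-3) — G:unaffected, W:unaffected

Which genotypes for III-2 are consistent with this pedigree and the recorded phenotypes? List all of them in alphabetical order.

G/I-1 un ·: Gg
G/I-2 un ·: Gg
G/II-1 aff I-1×I-2: gg
G/II-2 un ·: GG|Gg
G/II-3 un I-1×I-2: GG|Gg
G/II-4 aff ·: gg
G/III-1 un II-1×II-2: Gg
G/III-2 un II-4×II-3: Gg
G/III-3 un II-4×II-3: Gg
G/III-4 un II-4×II-3: Gg
⇒ G over [I-1,I-2,II-1,II-2,II-3,II-4,III-1,III-2,III-3,III-4]: 4 consistent
W/I-1 un ·: WW|Ww
W/I-2 un ·: WW|Ww
W/II-1 un I-1×I-2: WW|Ww
W/II-2 un ·: WW|Ww
W/II-3 un I-1×I-2: WW|Ww
W/II-4 un ·: WW|Ww
W/III-1 un II-1×II-2: WW|Ww
W/III-2 un II-4×II-3: WW|Ww
W/III-3 un II-4×II-3: WW|Ww
W/III-4 un II-4×II-3: WW|Ww
⇒ W over [I-1,I-2,II-1,II-2,II-3,II-4,III-1,III-2,III-3,III-4]: 552 consistent

III-2 ∈ {Gg WW, Gg Ww}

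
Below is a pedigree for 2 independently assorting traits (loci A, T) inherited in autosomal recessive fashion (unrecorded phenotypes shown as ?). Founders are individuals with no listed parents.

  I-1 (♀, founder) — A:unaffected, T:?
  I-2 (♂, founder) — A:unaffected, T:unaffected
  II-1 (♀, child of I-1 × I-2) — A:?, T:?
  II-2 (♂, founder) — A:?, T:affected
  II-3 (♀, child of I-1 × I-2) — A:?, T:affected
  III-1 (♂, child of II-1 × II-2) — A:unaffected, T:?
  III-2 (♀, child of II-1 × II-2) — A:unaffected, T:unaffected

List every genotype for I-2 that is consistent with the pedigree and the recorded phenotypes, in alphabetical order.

I-2 ∈ {AA Tt, Aa Tt}

A/I-1 un ·: AA|Aa
A/I-2 un ·: AA|Aa
A/II-1 ? I-1×I-2: AA|Aa|aa
A/II-2 ? ·: AA|Aa|aa
A/II-3 ? I-1×I-2: AA|Aa|aa
A/III-1 un II-1×II-2: AA|Aa
A/III-2 un II-1×II-2: AA|Aa
⇒ A over [I-1,I-2,II-1,II-2,II-3,III-1,III-2]: 117 consistent
T/I-1 ? ·: Tt|tt
T/I-2 un ·: Tt
T/II-1 ? I-1×I-2: TT|Tt
T/II-2 aff ·: tt
T/II-3 aff I-1×I-2: tt
T/III-1 ? II-1×II-2: Tt|tt
T/III-2 un II-1×II-2: Tt
⇒ T over [I-1,I-2,II-1,II-2,II-3,III-1,III-2]: 5 consistent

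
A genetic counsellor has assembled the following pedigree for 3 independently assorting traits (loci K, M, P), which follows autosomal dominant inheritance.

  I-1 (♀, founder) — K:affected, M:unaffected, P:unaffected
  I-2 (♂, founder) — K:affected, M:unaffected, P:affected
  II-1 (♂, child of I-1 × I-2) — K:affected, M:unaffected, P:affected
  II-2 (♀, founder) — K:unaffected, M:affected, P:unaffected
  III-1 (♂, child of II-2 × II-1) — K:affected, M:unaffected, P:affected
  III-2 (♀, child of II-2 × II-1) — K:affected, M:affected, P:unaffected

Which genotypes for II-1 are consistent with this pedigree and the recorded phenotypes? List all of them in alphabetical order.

II-1 ∈ {KK mm Pp, Kk mm Pp}

K/I-1 aff ·: Kk|KK
K/I-2 aff ·: Kk|KK
K/II-1 aff I-1×I-2: Kk|KK
K/II-2 un ·: kk
K/III-1 aff II-2×II-1: Kk
K/III-2 aff II-2×II-1: Kk
⇒ K over [I-1,I-2,II-1,II-2,III-1,III-2]: 7 consistent
M/I-1 un ·: mm
M/I-2 un ·: mm
M/II-1 un I-1×I-2: mm
M/II-2 aff ·: Mm
M/III-1 un II-2×II-1: mm
M/III-2 aff II-2×II-1: Mm
⇒ M over [I-1,I-2,II-1,II-2,III-1,III-2]: 1 consistent
P/I-1 un ·: pp
P/I-2 aff ·: Pp|PP
P/II-1 aff I-1×I-2: Pp
P/II-2 un ·: pp
P/III-1 aff II-2×II-1: Pp
P/III-2 un II-2×II-1: pp
⇒ P over [I-1,I-2,II-1,II-2,III-1,III-2]: 2 consistent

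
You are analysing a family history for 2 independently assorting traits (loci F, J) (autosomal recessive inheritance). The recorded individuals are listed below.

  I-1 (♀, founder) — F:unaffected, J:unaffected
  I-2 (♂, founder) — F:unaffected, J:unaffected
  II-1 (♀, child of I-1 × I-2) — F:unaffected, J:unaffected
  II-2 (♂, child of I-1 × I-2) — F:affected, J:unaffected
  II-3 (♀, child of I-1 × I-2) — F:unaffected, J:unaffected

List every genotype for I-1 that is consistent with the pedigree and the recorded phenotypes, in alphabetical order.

I-1 ∈ {Ff JJ, Ff Jj}

F/I-1 un ·: Ff
F/I-2 un ·: Ff
F/II-1 un I-1×I-2: FF|Ff
F/II-2 aff I-1×I-2: ff
F/II-3 un I-1×I-2: FF|Ff
⇒ F over [I-1,I-2,II-1,II-2,II-3]: 4 consistent
J/I-1 un ·: JJ|Jj
J/I-2 un ·: JJ|Jj
J/II-1 un I-1×I-2: JJ|Jj
J/II-2 un I-1×I-2: JJ|Jj
J/II-3 un I-1×I-2: JJ|Jj
⇒ J over [I-1,I-2,II-1,II-2,II-3]: 25 consistent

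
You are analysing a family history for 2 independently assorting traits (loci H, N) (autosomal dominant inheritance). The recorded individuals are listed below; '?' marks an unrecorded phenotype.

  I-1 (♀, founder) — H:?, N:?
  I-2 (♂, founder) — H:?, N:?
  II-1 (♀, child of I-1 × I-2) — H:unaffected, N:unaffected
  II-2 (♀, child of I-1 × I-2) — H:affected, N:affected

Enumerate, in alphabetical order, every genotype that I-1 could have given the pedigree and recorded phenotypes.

I-1 ∈ {Hh Nn, Hh nn, hh Nn, hh nn}

H/I-1 ? ·: hh|Hh
H/I-2 ? ·: hh|Hh
H/II-1 un I-1×I-2: hh
H/II-2 aff I-1×I-2: Hh|HH
⇒ H over [I-1,I-2,II-1,II-2]: 4 consistent
N/I-1 ? ·: nn|Nn
N/I-2 ? ·: nn|Nn
N/II-1 un I-1×I-2: nn
N/II-2 aff I-1×I-2: Nn|NN
⇒ N over [I-1,I-2,II-1,II-2]: 4 consistent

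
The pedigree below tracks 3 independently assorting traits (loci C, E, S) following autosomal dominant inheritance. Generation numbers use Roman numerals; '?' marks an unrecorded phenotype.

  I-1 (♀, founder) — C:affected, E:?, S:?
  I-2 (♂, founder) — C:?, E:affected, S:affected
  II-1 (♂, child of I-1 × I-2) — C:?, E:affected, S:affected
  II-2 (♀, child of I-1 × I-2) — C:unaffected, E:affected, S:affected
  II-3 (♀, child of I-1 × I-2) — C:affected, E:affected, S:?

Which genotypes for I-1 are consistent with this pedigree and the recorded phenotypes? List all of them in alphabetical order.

C/I-1 aff ·: Cc
C/I-2 ? ·: cc|Cc
C/II-1 ? I-1×I-2: cc|Cc|CC
C/II-2 un I-1×I-2: cc
C/II-3 aff I-1×I-2: Cc|CC
⇒ C over [I-1,I-2,II-1,II-2,II-3]: 8 consistent
E/I-1 ? ·: ee|Ee|EE
E/I-2 aff ·: Ee|EE
E/II-1 aff I-1×I-2: Ee|EE
E/II-2 aff I-1×I-2: Ee|EE
E/II-3 aff I-1×I-2: Ee|EE
⇒ E over [I-1,I-2,II-1,II-2,II-3]: 27 consistent
S/I-1 ? ·: ss|Ss|SS
S/I-2 aff ·: Ss|SS
S/II-1 aff I-1×I-2: Ss|SS
S/II-2 aff I-1×I-2: Ss|SS
S/II-3 ? I-1×I-2: ss|Ss|SS
⇒ S over [I-1,I-2,II-1,II-2,II-3]: 32 consistent

I-1 ∈ {Cc EE SS, Cc EE Ss, Cc EE ss, Cc Ee SS, Cc Ee Ss, Cc Ee ss, Cc ee SS, Cc ee Ss, Cc ee ss}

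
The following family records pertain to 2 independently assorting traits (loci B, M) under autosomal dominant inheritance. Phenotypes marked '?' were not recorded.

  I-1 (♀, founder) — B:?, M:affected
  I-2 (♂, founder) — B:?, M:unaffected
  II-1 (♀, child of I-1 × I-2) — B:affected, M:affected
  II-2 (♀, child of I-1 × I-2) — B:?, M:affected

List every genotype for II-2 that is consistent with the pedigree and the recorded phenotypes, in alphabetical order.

II-2 ∈ {BB Mm, Bb Mm, bb Mm}

B/I-1 ? ·: bb|Bb|BB
B/I-2 ? ·: bb|Bb|BB
B/II-1 aff I-1×I-2: Bb|BB
B/II-2 ? I-1×I-2: bb|Bb|BB
⇒ B over [I-1,I-2,II-1,II-2]: 21 consistent
M/I-1 aff ·: Mm|MM
M/I-2 un ·: mm
M/II-1 aff I-1×I-2: Mm
M/II-2 aff I-1×I-2: Mm
⇒ M over [I-1,I-2,II-1,II-2]: 2 consistent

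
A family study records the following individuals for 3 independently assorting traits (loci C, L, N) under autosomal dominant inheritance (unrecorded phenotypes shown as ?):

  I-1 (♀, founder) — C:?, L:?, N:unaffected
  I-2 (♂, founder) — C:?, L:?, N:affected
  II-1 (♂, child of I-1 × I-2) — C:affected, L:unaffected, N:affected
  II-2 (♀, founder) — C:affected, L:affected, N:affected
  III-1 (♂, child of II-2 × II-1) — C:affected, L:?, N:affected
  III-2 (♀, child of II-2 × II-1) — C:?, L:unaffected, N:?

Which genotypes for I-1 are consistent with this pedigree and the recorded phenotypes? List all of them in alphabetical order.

I-1 ∈ {CC Ll nn, CC ll nn, Cc Ll nn, Cc ll nn, cc Ll nn, cc ll nn}

C/I-1 ? ·: cc|Cc|CC
C/I-2 ? ·: cc|Cc|CC
C/II-1 aff I-1×I-2: Cc|CC
C/II-2 aff ·: Cc|CC
C/III-1 aff II-2×II-1: Cc|CC
C/III-2 ? II-2×II-1: cc|Cc|CC
⇒ C over [I-1,I-2,II-1,II-2,III-1,III-2]: 90 consistent
L/I-1 ? ·: ll|Ll
L/I-2 ? ·: ll|Ll
L/II-1 un I-1×I-2: ll
L/II-2 aff ·: Ll
L/III-1 ? II-2×II-1: ll|Ll
L/III-2 un II-2×II-1: ll
⇒ L over [I-1,I-2,II-1,II-2,III-1,III-2]: 8 consistent
N/I-1 un ·: nn
N/I-2 aff ·: Nn|NN
N/II-1 aff I-1×I-2: Nn
N/II-2 aff ·: Nn|NN
N/III-1 aff II-2×II-1: Nn|NN
N/III-2 ? II-2×II-1: nn|Nn|NN
⇒ N over [I-1,I-2,II-1,II-2,III-1,III-2]: 20 consistent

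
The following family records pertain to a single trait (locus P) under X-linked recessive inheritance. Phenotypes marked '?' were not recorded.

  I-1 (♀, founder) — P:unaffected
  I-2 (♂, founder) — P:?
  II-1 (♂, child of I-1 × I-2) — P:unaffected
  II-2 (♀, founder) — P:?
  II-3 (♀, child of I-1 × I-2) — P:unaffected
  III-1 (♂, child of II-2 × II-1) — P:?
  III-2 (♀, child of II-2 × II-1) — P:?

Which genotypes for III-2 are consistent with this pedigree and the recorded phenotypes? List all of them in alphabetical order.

P/I-1 un ·: X^PX^P|X^PX^p
P/I-2 ? ·: X^PY|X^pY
P/II-1 un I-1×I-2: X^PY
P/II-2 ? ·: X^PX^P|X^PX^p|X^pX^p
P/II-3 un I-1×I-2: X^PX^P|X^PX^p
P/III-1 ? II-2×II-1: X^PY|X^pY
P/III-2 ? II-2×II-1: X^PX^P|X^PX^p
⇒ P over [I-1,I-2,II-1,II-2,II-3,III-1,III-2]: 30 consistent

III-2 ∈ {X^PX^P, X^PX^p}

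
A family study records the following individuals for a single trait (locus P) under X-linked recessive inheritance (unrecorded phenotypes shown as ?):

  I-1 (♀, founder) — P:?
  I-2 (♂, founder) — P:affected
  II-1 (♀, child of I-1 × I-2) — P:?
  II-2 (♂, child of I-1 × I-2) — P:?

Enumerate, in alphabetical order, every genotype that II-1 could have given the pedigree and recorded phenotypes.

P/I-1 ? ·: X^PX^P|X^PX^p|X^pX^p
P/I-2 aff ·: X^pY
P/II-1 ? I-1×I-2: X^PX^p|X^pX^p
P/II-2 ? I-1×I-2: X^PY|X^pY
⇒ P over [I-1,I-2,II-1,II-2]: 6 consistent

II-1 ∈ {X^PX^p, X^pX^p}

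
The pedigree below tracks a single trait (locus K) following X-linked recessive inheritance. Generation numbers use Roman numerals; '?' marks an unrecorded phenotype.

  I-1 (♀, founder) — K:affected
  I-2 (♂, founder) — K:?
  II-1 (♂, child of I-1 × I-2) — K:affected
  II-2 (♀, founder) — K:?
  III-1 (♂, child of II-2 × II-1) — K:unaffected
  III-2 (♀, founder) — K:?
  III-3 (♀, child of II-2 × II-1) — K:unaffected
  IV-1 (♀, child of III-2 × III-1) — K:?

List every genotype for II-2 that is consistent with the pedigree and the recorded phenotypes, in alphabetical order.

II-2 ∈ {X^KX^K, X^KX^k}

K/I-1 aff ·: X^kX^k
K/I-2 ? ·: X^KY|X^kY
K/II-1 aff I-1×I-2: X^kY
K/II-2 ? ·: X^KX^K|X^KX^k
K/III-1 un II-2×II-1: X^KY
K/III-2 ? ·: X^KX^K|X^KX^k|X^kX^k
K/III-3 un II-2×II-1: X^KX^k
K/IV-1 ? III-2×III-1: X^KX^K|X^KX^k
⇒ K over [I-1,I-2,II-1,II-2,III-1,III-2,III-3,IV-1]: 16 consistent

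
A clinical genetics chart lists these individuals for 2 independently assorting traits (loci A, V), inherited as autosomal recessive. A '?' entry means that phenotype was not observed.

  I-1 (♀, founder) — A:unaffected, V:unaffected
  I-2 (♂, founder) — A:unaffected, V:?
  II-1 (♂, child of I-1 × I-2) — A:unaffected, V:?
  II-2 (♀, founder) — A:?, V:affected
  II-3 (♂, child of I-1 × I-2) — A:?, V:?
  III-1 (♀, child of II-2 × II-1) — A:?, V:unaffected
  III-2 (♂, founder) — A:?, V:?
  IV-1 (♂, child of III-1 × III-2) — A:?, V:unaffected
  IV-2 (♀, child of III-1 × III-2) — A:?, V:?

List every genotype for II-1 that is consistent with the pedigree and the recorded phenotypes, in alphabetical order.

II-1 ∈ {AA VV, AA Vv, Aa VV, Aa Vv}

A/I-1 un ·: AA|Aa
A/I-2 un ·: AA|Aa
A/II-1 un I-1×I-2: AA|Aa
A/II-2 ? ·: AA|Aa|aa
A/II-3 ? I-1×I-2: AA|Aa|aa
A/III-1 ? II-2×II-1: AA|Aa|aa
A/III-2 ? ·: AA|Aa|aa
A/IV-1 ? III-1×III-2: AA|Aa|aa
A/IV-2 ? III-1×III-2: AA|Aa|aa
⇒ A over [I-1,I-2,II-1,II-2,II-3,III-1,III-2,IV-1,IV-2]: 893 consistent
V/I-1 un ·: VV|Vv
V/I-2 ? ·: VV|Vv|vv
V/II-1 ? I-1×I-2: VV|Vv
V/II-2 aff ·: vv
V/II-3 ? I-1×I-2: VV|Vv|vv
V/III-1 un II-2×II-1: Vv
V/III-2 ? ·: VV|Vv|vv
V/IV-1 un III-1×III-2: VV|Vv
V/IV-2 ? III-1×III-2: VV|Vv|vv
⇒ V over [I-1,I-2,II-1,II-2,II-3,III-1,III-2,IV-1,IV-2]: 216 consistent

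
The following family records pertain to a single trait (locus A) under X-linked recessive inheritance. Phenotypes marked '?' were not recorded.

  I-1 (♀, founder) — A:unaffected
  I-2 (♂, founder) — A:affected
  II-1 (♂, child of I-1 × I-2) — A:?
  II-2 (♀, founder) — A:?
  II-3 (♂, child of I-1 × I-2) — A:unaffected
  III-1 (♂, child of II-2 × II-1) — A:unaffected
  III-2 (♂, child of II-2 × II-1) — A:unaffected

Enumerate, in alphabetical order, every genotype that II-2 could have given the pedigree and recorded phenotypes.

II-2 ∈ {X^AX^A, X^AX^a}

A/I-1 un ·: X^AX^A|X^AX^a
A/I-2 aff ·: X^aY
A/II-1 ? I-1×I-2: X^AY|X^aY
A/II-2 ? ·: X^AX^A|X^AX^a
A/II-3 un I-1×I-2: X^AY
A/III-1 un II-2×II-1: X^AY
A/III-2 un II-2×II-1: X^AY
⇒ A over [I-1,I-2,II-1,II-2,II-3,III-1,III-2]: 6 consistent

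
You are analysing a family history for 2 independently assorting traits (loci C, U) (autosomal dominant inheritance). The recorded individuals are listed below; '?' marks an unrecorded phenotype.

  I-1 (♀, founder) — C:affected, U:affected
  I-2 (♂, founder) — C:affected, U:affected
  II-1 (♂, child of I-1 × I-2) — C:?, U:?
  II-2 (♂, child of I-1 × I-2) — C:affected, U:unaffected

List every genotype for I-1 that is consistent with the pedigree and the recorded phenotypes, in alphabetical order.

C/I-1 aff ·: Cc|CC
C/I-2 aff ·: Cc|CC
C/II-1 ? I-1×I-2: cc|Cc|CC
C/II-2 aff I-1×I-2: Cc|CC
⇒ C over [I-1,I-2,II-1,II-2]: 15 consistent
U/I-1 aff ·: Uu
U/I-2 aff ·: Uu
U/II-1 ? I-1×I-2: uu|Uu|UU
U/II-2 un I-1×I-2: uu
⇒ U over [I-1,I-2,II-1,II-2]: 3 consistent

I-1 ∈ {CC Uu, Cc Uu}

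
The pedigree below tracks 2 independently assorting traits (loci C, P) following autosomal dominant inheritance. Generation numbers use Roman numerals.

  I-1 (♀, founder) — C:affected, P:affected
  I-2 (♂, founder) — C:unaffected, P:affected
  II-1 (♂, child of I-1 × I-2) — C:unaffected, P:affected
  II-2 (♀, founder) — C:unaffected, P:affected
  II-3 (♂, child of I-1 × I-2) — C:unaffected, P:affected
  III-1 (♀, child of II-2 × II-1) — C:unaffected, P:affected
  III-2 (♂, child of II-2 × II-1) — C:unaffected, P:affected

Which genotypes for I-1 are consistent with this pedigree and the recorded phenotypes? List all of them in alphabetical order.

I-1 ∈ {Cc PP, Cc Pp}

C/I-1 aff ·: Cc
C/I-2 un ·: cc
C/II-1 un I-1×I-2: cc
C/II-2 un ·: cc
C/II-3 un I-1×I-2: cc
C/III-1 un II-2×II-1: cc
C/III-2 un II-2×II-1: cc
⇒ C over [I-1,I-2,II-1,II-2,II-3,III-1,III-2]: 1 consistent
P/I-1 aff ·: Pp|PP
P/I-2 aff ·: Pp|PP
P/II-1 aff I-1×I-2: Pp|PP
P/II-2 aff ·: Pp|PP
P/II-3 aff I-1×I-2: Pp|PP
P/III-1 aff II-2×II-1: Pp|PP
P/III-2 aff II-2×II-1: Pp|PP
⇒ P over [I-1,I-2,II-1,II-2,II-3,III-1,III-2]: 83 consistent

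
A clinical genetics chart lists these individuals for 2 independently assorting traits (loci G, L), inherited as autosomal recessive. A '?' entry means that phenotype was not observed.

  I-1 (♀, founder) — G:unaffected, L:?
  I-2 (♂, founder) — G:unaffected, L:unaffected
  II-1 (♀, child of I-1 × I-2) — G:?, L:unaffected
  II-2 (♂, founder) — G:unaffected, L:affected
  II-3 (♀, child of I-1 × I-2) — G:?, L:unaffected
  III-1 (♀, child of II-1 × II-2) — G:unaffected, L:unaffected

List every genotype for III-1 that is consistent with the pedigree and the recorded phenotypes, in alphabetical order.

G/I-1 un ·: GG|Gg
G/I-2 un ·: GG|Gg
G/II-1 ? I-1×I-2: GG|Gg|gg
G/II-2 un ·: GG|Gg
G/II-3 ? I-1×I-2: GG|Gg|gg
G/III-1 un II-1×II-2: GG|Gg
⇒ G over [I-1,I-2,II-1,II-2,II-3,III-1]: 58 consistent
L/I-1 ? ·: LL|Ll|ll
L/I-2 un ·: LL|Ll
L/II-1 un I-1×I-2: LL|Ll
L/II-2 aff ·: ll
L/II-3 un I-1×I-2: LL|Ll
L/III-1 un II-1×II-2: Ll
⇒ L over [I-1,I-2,II-1,II-2,II-3,III-1]: 15 consistent

III-1 ∈ {GG Ll, Gg Ll}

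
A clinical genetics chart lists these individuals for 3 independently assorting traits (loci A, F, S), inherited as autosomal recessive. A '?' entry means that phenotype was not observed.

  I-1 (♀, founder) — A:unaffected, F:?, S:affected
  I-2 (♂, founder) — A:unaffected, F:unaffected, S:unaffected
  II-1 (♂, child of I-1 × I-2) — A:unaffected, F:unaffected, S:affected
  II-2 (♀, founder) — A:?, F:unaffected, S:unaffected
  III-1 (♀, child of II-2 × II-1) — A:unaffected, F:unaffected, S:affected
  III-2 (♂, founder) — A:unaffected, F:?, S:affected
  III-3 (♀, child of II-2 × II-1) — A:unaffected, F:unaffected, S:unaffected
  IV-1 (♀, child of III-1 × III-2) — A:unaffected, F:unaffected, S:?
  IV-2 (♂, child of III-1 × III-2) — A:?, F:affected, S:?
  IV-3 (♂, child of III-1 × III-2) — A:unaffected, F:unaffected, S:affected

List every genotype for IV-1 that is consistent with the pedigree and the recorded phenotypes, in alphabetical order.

IV-1 ∈ {AA FF ss, AA Ff ss, Aa FF ss, Aa Ff ss}

A/I-1 un ·: AA|Aa
A/I-2 un ·: AA|Aa
A/II-1 un I-1×I-2: AA|Aa
A/II-2 ? ·: AA|Aa|aa
A/III-1 un II-2×II-1: AA|Aa
A/III-2 un ·: AA|Aa
A/III-3 un II-2×II-1: AA|Aa
A/IV-1 un III-1×III-2: AA|Aa
A/IV-2 ? III-1×III-2: AA|Aa|aa
A/IV-3 un III-1×III-2: AA|Aa
⇒ A over [I-1,I-2,II-1,II-2,III-1,III-2,III-3,IV-1,IV-2,IV-3]: 756 consistent
F/I-1 ? ·: FF|Ff|ff
F/I-2 un ·: FF|Ff
F/II-1 un I-1×I-2: FF|Ff
F/II-2 un ·: FF|Ff
F/III-1 un II-2×II-1: Ff
F/III-2 ? ·: Ff|ff
F/III-3 un II-2×II-1: FF|Ff
F/IV-1 un III-1×III-2: FF|Ff
F/IV-2 aff III-1×III-2: ff
F/IV-3 un III-1×III-2: FF|Ff
⇒ F over [I-1,I-2,II-1,II-2,III-1,III-2,III-3,IV-1,IV-2,IV-3]: 140 consistent
S/I-1 aff ·: ss
S/I-2 un ·: Ss
S/II-1 aff I-1×I-2: ss
S/II-2 un ·: Ss
S/III-1 aff II-2×II-1: ss
S/III-2 aff ·: ss
S/III-3 un II-2×II-1: Ss
S/IV-1 ? III-1×III-2: ss
S/IV-2 ? III-1×III-2: ss
S/IV-3 aff III-1×III-2: ss
⇒ S over [I-1,I-2,II-1,II-2,III-1,III-2,III-3,IV-1,IV-2,IV-3]: 1 consistent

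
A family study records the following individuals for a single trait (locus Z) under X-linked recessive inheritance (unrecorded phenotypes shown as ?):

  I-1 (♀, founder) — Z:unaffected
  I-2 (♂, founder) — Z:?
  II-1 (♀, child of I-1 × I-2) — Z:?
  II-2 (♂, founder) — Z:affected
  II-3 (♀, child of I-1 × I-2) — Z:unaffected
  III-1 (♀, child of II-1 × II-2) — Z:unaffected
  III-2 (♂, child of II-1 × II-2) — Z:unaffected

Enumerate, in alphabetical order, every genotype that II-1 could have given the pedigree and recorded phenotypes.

II-1 ∈ {X^ZX^Z, X^ZX^z}

Z/I-1 un ·: X^ZX^Z|X^ZX^z
Z/I-2 ? ·: X^ZY|X^zY
Z/II-1 ? I-1×I-2: X^ZX^Z|X^ZX^z
Z/II-2 aff ·: X^zY
Z/II-3 un I-1×I-2: X^ZX^Z|X^ZX^z
Z/III-1 un II-1×II-2: X^ZX^z
Z/III-2 un II-1×II-2: X^ZY
⇒ Z over [I-1,I-2,II-1,II-2,II-3,III-1,III-2]: 7 consistent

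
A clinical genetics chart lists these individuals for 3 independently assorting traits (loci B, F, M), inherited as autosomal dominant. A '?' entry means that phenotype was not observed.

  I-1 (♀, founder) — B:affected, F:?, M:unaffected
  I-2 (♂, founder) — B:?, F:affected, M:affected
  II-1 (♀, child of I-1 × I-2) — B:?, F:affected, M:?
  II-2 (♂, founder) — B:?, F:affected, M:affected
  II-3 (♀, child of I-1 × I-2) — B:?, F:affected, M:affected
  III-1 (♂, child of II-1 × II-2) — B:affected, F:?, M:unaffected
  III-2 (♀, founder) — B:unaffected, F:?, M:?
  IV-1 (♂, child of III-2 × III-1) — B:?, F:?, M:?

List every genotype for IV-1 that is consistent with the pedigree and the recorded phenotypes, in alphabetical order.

IV-1 ∈ {Bb FF Mm, Bb FF mm, Bb Ff Mm, Bb Ff mm, Bb ff Mm, Bb ff mm, bb FF Mm, bb FF mm, bb Ff Mm, bb Ff mm, bb ff Mm, bb ff mm}

B/I-1 aff ·: Bb|BB
B/I-2 ? ·: bb|Bb|BB
B/II-1 ? I-1×I-2: bb|Bb|BB
B/II-2 ? ·: bb|Bb|BB
B/II-3 ? I-1×I-2: bb|Bb|BB
B/III-1 aff II-1×II-2: Bb|BB
B/III-2 un ·: bb
B/IV-1 ? III-2×III-1: bb|Bb
⇒ B over [I-1,I-2,II-1,II-2,II-3,III-1,III-2,IV-1]: 148 consistent
F/I-1 ? ·: ff|Ff|FF
F/I-2 aff ·: Ff|FF
F/II-1 aff I-1×I-2: Ff|FF
F/II-2 aff ·: Ff|FF
F/II-3 aff I-1×I-2: Ff|FF
F/III-1 ? II-1×II-2: ff|Ff|FF
F/III-2 ? ·: ff|Ff|FF
F/IV-1 ? III-2×III-1: ff|Ff|FF
⇒ F over [I-1,I-2,II-1,II-2,II-3,III-1,III-2,IV-1]: 313 consistent
M/I-1 un ·: mm
M/I-2 aff ·: Mm|MM
M/II-1 ? I-1×I-2: mm|Mm
M/II-2 aff ·: Mm
M/II-3 aff I-1×I-2: Mm
M/III-1 un II-1×II-2: mm
M/III-2 ? ·: mm|Mm|MM
M/IV-1 ? III-2×III-1: mm|Mm
⇒ M over [I-1,I-2,II-1,II-2,II-3,III-1,III-2,IV-1]: 12 consistent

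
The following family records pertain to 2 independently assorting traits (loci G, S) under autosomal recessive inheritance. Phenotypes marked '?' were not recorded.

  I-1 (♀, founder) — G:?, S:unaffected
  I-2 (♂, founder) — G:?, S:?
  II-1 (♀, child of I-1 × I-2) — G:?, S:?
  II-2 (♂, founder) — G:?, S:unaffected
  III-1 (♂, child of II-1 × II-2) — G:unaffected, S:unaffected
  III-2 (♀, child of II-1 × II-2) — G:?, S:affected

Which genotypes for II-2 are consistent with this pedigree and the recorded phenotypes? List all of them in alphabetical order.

II-2 ∈ {GG Ss, Gg Ss, gg Ss}

G/I-1 ? ·: GG|Gg|gg
G/I-2 ? ·: GG|Gg|gg
G/II-1 ? I-1×I-2: GG|Gg|gg
G/II-2 ? ·: GG|Gg|gg
G/III-1 un II-1×II-2: GG|Gg
G/III-2 ? II-1×II-2: GG|Gg|gg
⇒ G over [I-1,I-2,II-1,II-2,III-1,III-2]: 120 consistent
S/I-1 un ·: SS|Ss
S/I-2 ? ·: SS|Ss|ss
S/II-1 ? I-1×I-2: Ss|ss
S/II-2 un ·: Ss
S/III-1 un II-1×II-2: SS|Ss
S/III-2 aff II-1×II-2: ss
⇒ S over [I-1,I-2,II-1,II-2,III-1,III-2]: 12 consistent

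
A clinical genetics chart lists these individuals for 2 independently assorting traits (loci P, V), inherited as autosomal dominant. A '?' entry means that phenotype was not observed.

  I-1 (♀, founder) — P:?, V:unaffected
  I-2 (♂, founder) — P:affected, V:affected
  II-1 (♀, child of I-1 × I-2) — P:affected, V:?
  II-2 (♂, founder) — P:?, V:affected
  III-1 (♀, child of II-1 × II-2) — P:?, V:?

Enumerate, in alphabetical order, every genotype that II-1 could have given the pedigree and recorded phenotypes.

II-1 ∈ {PP Vv, PP vv, Pp Vv, Pp vv}

P/I-1 ? ·: pp|Pp|PP
P/I-2 aff ·: Pp|PP
P/II-1 aff I-1×I-2: Pp|PP
P/II-2 ? ·: pp|Pp|PP
P/III-1 ? II-1×II-2: pp|Pp|PP
⇒ P over [I-1,I-2,II-1,II-2,III-1]: 51 consistent
V/I-1 un ·: vv
V/I-2 aff ·: Vv|VV
V/II-1 ? I-1×I-2: vv|Vv
V/II-2 aff ·: Vv|VV
V/III-1 ? II-1×II-2: vv|Vv|VV
⇒ V over [I-1,I-2,II-1,II-2,III-1]: 13 consistent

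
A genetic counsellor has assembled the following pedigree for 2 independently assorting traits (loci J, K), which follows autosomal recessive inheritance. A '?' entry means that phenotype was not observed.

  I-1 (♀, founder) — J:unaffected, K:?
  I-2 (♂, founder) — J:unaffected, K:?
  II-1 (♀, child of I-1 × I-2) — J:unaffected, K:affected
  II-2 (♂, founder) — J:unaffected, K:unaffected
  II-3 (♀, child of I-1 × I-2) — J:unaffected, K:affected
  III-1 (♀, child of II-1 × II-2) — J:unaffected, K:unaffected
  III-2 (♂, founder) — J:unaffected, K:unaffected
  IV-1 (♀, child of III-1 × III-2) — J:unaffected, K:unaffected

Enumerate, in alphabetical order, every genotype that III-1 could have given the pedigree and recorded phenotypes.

III-1 ∈ {JJ Kk, Jj Kk}

J/I-1 un ·: JJ|Jj
J/I-2 un ·: JJ|Jj
J/II-1 un I-1×I-2: JJ|Jj
J/II-2 un ·: JJ|Jj
J/II-3 un I-1×I-2: JJ|Jj
J/III-1 un II-1×II-2: JJ|Jj
J/III-2 un ·: JJ|Jj
J/IV-1 un III-1×III-2: JJ|Jj
⇒ J over [I-1,I-2,II-1,II-2,II-3,III-1,III-2,IV-1]: 154 consistent
K/I-1 ? ·: Kk|kk
K/I-2 ? ·: Kk|kk
K/II-1 aff I-1×I-2: kk
K/II-2 un ·: KK|Kk
K/II-3 aff I-1×I-2: kk
K/III-1 un II-1×II-2: Kk
K/III-2 un ·: KK|Kk
K/IV-1 un III-1×III-2: KK|Kk
⇒ K over [I-1,I-2,II-1,II-2,II-3,III-1,III-2,IV-1]: 32 consistent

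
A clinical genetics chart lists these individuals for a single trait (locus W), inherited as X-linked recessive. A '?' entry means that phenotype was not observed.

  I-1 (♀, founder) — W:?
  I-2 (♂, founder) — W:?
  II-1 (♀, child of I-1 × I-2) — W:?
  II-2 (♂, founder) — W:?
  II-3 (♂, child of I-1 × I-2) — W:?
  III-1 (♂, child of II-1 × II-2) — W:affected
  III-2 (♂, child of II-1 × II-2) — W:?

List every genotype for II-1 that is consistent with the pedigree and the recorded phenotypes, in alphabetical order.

W/I-1 ? ·: X^WX^W|X^WX^w|X^wX^w
W/I-2 ? ·: X^WY|X^wY
W/II-1 ? I-1×I-2: X^WX^w|X^wX^w
W/II-2 ? ·: X^WY|X^wY
W/II-3 ? I-1×I-2: X^WY|X^wY
W/III-1 aff II-1×II-2: X^wY
W/III-2 ? II-1×II-2: X^WY|X^wY
⇒ W over [I-1,I-2,II-1,II-2,II-3,III-1,III-2]: 30 consistent

II-1 ∈ {X^WX^w, X^wX^w}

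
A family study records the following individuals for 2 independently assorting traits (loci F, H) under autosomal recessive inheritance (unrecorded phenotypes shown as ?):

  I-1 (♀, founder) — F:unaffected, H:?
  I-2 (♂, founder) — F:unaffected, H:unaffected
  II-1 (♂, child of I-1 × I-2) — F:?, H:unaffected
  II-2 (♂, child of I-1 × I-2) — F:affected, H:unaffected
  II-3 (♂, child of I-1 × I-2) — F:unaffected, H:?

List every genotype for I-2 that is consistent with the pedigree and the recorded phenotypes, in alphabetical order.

F/I-1 un ·: Ff
F/I-2 un ·: Ff
F/II-1 ? I-1×I-2: FF|Ff|ff
F/II-2 aff I-1×I-2: ff
F/II-3 un I-1×I-2: FF|Ff
⇒ F over [I-1,I-2,II-1,II-2,II-3]: 6 consistent
H/I-1 ? ·: HH|Hh|hh
H/I-2 un ·: HH|Hh
H/II-1 un I-1×I-2: HH|Hh
H/II-2 un I-1×I-2: HH|Hh
H/II-3 ? I-1×I-2: HH|Hh|hh
⇒ H over [I-1,I-2,II-1,II-2,II-3]: 32 consistent

I-2 ∈ {Ff HH, Ff Hh}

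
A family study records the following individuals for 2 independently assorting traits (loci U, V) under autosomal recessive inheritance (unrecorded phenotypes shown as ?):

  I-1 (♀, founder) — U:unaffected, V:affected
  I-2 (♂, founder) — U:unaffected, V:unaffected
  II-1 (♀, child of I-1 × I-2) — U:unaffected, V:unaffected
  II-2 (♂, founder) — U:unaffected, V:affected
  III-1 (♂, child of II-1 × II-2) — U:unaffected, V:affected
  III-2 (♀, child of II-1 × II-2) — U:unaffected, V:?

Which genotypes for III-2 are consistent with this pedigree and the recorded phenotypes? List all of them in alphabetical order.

III-2 ∈ {UU Vv, UU vv, Uu Vv, Uu vv}

U/I-1 un ·: UU|Uu
U/I-2 un ·: UU|Uu
U/II-1 un I-1×I-2: UU|Uu
U/II-2 un ·: UU|Uu
U/III-1 un II-1×II-2: UU|Uu
U/III-2 un II-1×II-2: UU|Uu
⇒ U over [I-1,I-2,II-1,II-2,III-1,III-2]: 44 consistent
V/I-1 aff ·: vv
V/I-2 un ·: VV|Vv
V/II-1 un I-1×I-2: Vv
V/II-2 aff ·: vv
V/III-1 aff II-1×II-2: vv
V/III-2 ? II-1×II-2: Vv|vv
⇒ V over [I-1,I-2,II-1,II-2,III-1,III-2]: 4 consistent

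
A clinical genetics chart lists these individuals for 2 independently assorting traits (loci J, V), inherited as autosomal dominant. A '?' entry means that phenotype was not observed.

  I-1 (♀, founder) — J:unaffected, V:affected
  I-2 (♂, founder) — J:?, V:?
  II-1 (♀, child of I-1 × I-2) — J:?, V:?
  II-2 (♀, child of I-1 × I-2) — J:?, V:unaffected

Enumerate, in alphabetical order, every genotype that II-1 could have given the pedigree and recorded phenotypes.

II-1 ∈ {Jj VV, Jj Vv, Jj vv, jj VV, jj Vv, jj vv}

J/I-1 un ·: jj
J/I-2 ? ·: jj|Jj|JJ
J/II-1 ? I-1×I-2: jj|Jj
J/II-2 ? I-1×I-2: jj|Jj
⇒ J over [I-1,I-2,II-1,II-2]: 6 consistent
V/I-1 aff ·: Vv
V/I-2 ? ·: vv|Vv
V/II-1 ? I-1×I-2: vv|Vv|VV
V/II-2 un I-1×I-2: vv
⇒ V over [I-1,I-2,II-1,II-2]: 5 consistent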